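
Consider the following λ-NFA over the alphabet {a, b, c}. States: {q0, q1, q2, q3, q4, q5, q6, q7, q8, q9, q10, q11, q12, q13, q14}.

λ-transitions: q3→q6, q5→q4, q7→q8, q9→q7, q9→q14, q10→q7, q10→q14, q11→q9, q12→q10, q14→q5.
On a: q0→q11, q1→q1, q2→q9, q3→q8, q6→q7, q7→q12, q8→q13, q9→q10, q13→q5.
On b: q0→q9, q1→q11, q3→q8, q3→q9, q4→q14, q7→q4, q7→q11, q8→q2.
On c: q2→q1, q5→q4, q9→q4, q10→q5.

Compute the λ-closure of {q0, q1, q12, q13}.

{q0, q1, q4, q5, q7, q8, q10, q12, q13, q14}

Start with {q0, q1, q12, q13}.
From q12 via λ: add q10.
From q10 via λ: add q7, q14.
From q7 via λ: add q8.
From q14 via λ: add q5.
From q5 via λ: add q4.
No new states can be added; the closed set is {q0, q1, q4, q5, q7, q8, q10, q12, q13, q14}.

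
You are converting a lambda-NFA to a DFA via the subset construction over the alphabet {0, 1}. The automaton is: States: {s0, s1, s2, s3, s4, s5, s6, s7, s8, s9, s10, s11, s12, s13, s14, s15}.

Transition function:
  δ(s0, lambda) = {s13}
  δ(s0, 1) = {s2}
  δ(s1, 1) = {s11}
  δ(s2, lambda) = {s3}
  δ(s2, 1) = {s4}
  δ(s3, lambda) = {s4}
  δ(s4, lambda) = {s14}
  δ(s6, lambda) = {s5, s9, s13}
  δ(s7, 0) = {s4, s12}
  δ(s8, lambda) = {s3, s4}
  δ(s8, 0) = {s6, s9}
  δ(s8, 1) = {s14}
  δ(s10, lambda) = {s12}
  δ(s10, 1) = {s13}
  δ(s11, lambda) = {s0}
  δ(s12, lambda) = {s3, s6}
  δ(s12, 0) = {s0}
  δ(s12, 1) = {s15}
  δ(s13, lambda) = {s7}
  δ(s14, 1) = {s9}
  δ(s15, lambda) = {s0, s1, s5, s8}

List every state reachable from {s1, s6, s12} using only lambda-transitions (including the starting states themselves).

{s1, s3, s4, s5, s6, s7, s9, s12, s13, s14}

Start with {s1, s6, s12}.
From s6 via lambda: add s5, s9, s13.
From s12 via lambda: add s3.
From s3 via lambda: add s4.
From s13 via lambda: add s7.
From s4 via lambda: add s14.
No new states can be added; the closed set is {s1, s3, s4, s5, s6, s7, s9, s12, s13, s14}.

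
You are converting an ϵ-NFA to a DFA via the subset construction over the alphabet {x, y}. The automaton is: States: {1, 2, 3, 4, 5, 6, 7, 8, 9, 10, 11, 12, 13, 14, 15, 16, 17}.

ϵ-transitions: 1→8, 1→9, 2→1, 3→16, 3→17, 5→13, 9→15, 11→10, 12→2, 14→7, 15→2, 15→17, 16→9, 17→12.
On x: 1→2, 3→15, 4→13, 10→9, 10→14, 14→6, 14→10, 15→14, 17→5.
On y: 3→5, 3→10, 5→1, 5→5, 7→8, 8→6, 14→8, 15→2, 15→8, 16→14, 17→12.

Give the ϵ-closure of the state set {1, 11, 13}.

Start with {1, 11, 13}.
From 1 via ϵ: add 8, 9.
From 11 via ϵ: add 10.
From 9 via ϵ: add 15.
From 15 via ϵ: add 2, 17.
From 17 via ϵ: add 12.
No new states can be added; the closed set is {1, 2, 8, 9, 10, 11, 12, 13, 15, 17}.

{1, 2, 8, 9, 10, 11, 12, 13, 15, 17}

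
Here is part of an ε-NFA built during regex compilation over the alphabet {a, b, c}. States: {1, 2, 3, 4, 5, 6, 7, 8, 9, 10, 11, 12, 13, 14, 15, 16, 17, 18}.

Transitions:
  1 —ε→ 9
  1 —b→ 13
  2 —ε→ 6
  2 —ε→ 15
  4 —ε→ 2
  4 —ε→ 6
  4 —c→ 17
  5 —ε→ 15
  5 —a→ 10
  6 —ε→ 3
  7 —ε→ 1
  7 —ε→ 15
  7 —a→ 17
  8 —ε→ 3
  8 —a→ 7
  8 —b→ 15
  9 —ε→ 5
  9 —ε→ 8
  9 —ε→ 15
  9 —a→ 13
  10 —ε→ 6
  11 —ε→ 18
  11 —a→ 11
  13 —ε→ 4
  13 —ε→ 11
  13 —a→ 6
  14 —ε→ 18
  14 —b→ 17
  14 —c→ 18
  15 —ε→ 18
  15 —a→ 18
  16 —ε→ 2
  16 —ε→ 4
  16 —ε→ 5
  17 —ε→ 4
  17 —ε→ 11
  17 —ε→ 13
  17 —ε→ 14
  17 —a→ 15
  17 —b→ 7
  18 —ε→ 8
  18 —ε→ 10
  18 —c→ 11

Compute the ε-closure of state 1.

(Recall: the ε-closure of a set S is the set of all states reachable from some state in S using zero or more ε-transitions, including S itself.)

Start with {1}.
From 1 via ε: add 9.
From 9 via ε: add 5, 8, 15.
From 8 via ε: add 3.
From 15 via ε: add 18.
From 18 via ε: add 10.
From 10 via ε: add 6.
No new states can be added; the closed set is {1, 3, 5, 6, 8, 9, 10, 15, 18}.

{1, 3, 5, 6, 8, 9, 10, 15, 18}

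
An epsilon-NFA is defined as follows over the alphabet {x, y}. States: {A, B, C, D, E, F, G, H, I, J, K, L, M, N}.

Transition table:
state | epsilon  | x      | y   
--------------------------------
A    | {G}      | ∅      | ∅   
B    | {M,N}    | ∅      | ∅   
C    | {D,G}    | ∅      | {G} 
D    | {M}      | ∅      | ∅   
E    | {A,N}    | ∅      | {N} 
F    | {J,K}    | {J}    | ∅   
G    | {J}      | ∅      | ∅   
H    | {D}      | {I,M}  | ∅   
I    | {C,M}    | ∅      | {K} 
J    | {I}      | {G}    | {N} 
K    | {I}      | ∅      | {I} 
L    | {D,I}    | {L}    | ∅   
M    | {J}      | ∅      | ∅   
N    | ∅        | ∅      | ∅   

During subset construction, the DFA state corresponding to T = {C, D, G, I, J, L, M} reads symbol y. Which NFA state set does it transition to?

{C, D, G, I, J, K, M, N}

C on y → {G}.
I on y → {K}.
J on y → {N}.
No y-transition from D, G, L, M.
Union after reading y: {G, K, N}.
Now take the epsilon-closure:
From G via epsilon: add J.
From K via epsilon: add I.
From I via epsilon: add C, M.
From C via epsilon: add D.
No new states can be added; the closed set is {C, D, G, I, J, K, M, N}.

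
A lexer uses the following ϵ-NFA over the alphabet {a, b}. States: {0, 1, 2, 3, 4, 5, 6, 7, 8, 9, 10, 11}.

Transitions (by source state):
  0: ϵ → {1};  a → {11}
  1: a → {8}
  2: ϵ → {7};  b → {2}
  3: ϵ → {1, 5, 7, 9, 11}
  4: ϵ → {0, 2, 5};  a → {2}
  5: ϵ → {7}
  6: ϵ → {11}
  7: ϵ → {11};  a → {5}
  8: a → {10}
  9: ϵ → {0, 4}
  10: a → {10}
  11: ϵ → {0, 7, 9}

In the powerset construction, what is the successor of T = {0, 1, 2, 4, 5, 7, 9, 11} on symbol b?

2 on b → {2}.
No b-transition from 0, 1, 4, 5, 7, 9, 11.
Union after reading b: {2}.
Now take the ϵ-closure:
From 2 via ϵ: add 7.
From 7 via ϵ: add 11.
From 11 via ϵ: add 0, 9.
From 0 via ϵ: add 1.
From 9 via ϵ: add 4.
From 4 via ϵ: add 5.
No new states can be added; the closed set is {0, 1, 2, 4, 5, 7, 9, 11}.

{0, 1, 2, 4, 5, 7, 9, 11}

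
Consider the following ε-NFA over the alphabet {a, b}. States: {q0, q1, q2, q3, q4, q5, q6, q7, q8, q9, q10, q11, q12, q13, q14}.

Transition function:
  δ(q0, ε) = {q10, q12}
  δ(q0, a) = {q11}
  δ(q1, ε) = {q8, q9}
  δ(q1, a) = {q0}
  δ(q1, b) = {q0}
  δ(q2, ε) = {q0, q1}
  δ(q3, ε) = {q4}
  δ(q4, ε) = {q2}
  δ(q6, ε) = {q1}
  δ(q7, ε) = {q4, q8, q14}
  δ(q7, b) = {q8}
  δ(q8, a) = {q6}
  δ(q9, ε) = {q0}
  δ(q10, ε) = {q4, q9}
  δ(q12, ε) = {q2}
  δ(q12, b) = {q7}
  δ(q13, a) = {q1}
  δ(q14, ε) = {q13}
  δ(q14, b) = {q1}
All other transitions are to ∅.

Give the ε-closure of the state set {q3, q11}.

{q0, q1, q2, q3, q4, q8, q9, q10, q11, q12}

Start with {q3, q11}.
From q3 via ε: add q4.
From q4 via ε: add q2.
From q2 via ε: add q0, q1.
From q0 via ε: add q10, q12.
From q1 via ε: add q8, q9.
No new states can be added; the closed set is {q0, q1, q2, q3, q4, q8, q9, q10, q11, q12}.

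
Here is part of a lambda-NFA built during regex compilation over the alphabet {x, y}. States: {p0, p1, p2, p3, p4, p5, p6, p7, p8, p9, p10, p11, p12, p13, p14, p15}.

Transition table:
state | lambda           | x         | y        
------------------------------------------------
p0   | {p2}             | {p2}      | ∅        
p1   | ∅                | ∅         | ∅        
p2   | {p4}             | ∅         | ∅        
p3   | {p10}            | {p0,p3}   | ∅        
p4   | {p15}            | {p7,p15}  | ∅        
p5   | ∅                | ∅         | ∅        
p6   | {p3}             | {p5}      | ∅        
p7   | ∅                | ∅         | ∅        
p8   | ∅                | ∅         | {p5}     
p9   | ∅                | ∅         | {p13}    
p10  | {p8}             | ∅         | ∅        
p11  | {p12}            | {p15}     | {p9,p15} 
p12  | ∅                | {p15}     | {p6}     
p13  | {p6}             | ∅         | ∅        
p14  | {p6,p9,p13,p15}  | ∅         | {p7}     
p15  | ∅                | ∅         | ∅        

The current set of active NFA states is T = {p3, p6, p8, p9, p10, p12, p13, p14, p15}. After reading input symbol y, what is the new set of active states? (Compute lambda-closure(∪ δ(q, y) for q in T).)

{p3, p5, p6, p7, p8, p10, p13}

p8 on y → {p5}.
p9 on y → {p13}.
p12 on y → {p6}.
p14 on y → {p7}.
No y-transition from p3, p6, p10, p13, p15.
Union after reading y: {p5, p6, p7, p13}.
Now take the lambda-closure:
From p6 via lambda: add p3.
From p3 via lambda: add p10.
From p10 via lambda: add p8.
No new states can be added; the closed set is {p3, p5, p6, p7, p8, p10, p13}.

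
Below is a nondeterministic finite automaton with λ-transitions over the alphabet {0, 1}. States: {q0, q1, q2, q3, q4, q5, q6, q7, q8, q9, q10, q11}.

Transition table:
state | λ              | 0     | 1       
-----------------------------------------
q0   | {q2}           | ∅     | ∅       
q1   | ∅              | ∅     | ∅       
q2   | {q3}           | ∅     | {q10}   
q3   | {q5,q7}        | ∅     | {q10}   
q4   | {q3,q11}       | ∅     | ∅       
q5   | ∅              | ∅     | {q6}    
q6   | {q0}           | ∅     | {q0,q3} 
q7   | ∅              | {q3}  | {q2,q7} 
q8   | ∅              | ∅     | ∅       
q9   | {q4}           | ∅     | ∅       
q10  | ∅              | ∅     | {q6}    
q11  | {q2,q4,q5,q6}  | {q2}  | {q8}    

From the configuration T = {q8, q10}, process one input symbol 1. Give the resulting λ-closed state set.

{q0, q2, q3, q5, q6, q7}

q10 on 1 → {q6}.
No 1-transition from q8.
Union after reading 1: {q6}.
Now take the λ-closure:
From q6 via λ: add q0.
From q0 via λ: add q2.
From q2 via λ: add q3.
From q3 via λ: add q5, q7.
No new states can be added; the closed set is {q0, q2, q3, q5, q6, q7}.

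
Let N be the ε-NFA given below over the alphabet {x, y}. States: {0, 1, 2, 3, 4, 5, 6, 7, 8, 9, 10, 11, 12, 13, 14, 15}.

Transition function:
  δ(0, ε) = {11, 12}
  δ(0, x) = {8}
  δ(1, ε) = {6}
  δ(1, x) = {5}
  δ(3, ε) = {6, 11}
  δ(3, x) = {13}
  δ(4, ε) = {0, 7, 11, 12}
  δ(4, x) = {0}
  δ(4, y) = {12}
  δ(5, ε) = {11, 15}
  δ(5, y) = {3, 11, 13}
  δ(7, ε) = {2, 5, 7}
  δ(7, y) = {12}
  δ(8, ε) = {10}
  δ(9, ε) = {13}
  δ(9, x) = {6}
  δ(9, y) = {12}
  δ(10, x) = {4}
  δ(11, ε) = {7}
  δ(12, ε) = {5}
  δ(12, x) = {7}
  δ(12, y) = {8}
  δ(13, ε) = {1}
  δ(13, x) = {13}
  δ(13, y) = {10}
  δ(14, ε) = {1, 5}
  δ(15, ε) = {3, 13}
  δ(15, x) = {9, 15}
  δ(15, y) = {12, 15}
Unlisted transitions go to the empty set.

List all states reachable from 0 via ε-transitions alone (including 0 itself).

{0, 1, 2, 3, 5, 6, 7, 11, 12, 13, 15}

Start with {0}.
From 0 via ε: add 11, 12.
From 11 via ε: add 7.
From 12 via ε: add 5.
From 5 via ε: add 15.
From 7 via ε: add 2.
From 15 via ε: add 3, 13.
From 3 via ε: add 6.
From 13 via ε: add 1.
No new states can be added; the closed set is {0, 1, 2, 3, 5, 6, 7, 11, 12, 13, 15}.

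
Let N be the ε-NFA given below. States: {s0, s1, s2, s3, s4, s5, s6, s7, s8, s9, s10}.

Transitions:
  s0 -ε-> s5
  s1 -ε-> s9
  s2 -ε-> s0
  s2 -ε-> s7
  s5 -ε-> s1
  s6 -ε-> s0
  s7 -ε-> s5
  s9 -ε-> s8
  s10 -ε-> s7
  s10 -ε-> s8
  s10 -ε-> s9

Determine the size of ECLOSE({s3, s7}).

6

Start with {s3, s7}.
From s7 via ε: add s5.
From s5 via ε: add s1.
From s1 via ε: add s9.
From s9 via ε: add s8.
ε-closure = {s1, s3, s5, s7, s8, s9}, which has 6 states.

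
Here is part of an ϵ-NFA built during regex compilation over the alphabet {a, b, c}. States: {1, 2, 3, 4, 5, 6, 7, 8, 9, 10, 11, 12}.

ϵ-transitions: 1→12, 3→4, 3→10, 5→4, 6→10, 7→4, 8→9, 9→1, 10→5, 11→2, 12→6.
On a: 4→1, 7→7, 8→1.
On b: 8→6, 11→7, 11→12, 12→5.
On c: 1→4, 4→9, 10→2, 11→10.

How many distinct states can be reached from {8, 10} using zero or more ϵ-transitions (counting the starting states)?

Start with {8, 10}.
From 8 via ϵ: add 9.
From 10 via ϵ: add 5.
From 5 via ϵ: add 4.
From 9 via ϵ: add 1.
From 1 via ϵ: add 12.
From 12 via ϵ: add 6.
ϵ-closure = {1, 4, 5, 6, 8, 9, 10, 12}, which has 8 states.

8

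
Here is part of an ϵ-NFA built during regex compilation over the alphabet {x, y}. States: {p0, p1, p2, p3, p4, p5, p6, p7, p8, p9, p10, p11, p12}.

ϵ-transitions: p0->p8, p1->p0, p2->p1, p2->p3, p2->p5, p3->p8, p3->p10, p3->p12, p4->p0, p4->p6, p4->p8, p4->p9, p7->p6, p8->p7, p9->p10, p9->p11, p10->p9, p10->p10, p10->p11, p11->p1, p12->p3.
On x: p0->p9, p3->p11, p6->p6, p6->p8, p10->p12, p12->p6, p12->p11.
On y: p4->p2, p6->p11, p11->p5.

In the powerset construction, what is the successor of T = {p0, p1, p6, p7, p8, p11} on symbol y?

{p0, p1, p5, p6, p7, p8, p11}

p6 on y → {p11}.
p11 on y → {p5}.
No y-transition from p0, p1, p7, p8.
Union after reading y: {p5, p11}.
Now take the ϵ-closure:
From p11 via ϵ: add p1.
From p1 via ϵ: add p0.
From p0 via ϵ: add p8.
From p8 via ϵ: add p7.
From p7 via ϵ: add p6.
No new states can be added; the closed set is {p0, p1, p5, p6, p7, p8, p11}.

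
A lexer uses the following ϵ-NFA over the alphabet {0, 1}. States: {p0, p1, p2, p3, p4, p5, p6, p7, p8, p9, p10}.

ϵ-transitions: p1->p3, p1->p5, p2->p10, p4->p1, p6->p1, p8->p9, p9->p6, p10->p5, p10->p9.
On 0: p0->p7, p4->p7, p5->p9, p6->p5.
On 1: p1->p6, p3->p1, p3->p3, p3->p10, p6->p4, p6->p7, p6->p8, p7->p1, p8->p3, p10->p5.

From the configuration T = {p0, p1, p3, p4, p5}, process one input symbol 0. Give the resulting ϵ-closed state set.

p0 on 0 → {p7}.
p4 on 0 → {p7}.
p5 on 0 → {p9}.
No 0-transition from p1, p3.
Union after reading 0: {p7, p9}.
Now take the ϵ-closure:
From p9 via ϵ: add p6.
From p6 via ϵ: add p1.
From p1 via ϵ: add p3, p5.
No new states can be added; the closed set is {p1, p3, p5, p6, p7, p9}.

{p1, p3, p5, p6, p7, p9}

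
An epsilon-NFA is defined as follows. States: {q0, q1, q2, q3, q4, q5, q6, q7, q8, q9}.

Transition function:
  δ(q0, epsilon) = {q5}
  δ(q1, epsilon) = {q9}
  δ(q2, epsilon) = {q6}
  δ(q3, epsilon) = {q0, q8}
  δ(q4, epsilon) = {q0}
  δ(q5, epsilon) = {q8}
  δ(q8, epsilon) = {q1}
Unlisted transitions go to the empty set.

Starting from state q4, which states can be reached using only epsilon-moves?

{q0, q1, q4, q5, q8, q9}

Start with {q4}.
From q4 via epsilon: add q0.
From q0 via epsilon: add q5.
From q5 via epsilon: add q8.
From q8 via epsilon: add q1.
From q1 via epsilon: add q9.
No new states can be added; the closed set is {q0, q1, q4, q5, q8, q9}.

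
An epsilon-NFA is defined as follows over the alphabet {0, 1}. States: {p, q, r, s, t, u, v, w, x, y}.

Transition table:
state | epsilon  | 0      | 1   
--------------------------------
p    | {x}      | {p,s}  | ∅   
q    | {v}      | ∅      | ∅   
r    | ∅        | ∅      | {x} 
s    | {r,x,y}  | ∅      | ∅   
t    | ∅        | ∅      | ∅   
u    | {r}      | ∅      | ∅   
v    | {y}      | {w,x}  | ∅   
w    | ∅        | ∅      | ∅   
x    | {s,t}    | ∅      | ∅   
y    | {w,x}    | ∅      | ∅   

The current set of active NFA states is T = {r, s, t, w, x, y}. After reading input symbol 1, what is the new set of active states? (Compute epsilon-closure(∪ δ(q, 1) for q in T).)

{r, s, t, w, x, y}

r on 1 → {x}.
No 1-transition from s, t, w, x, y.
Union after reading 1: {x}.
Now take the epsilon-closure:
From x via epsilon: add s, t.
From s via epsilon: add r, y.
From y via epsilon: add w.
No new states can be added; the closed set is {r, s, t, w, x, y}.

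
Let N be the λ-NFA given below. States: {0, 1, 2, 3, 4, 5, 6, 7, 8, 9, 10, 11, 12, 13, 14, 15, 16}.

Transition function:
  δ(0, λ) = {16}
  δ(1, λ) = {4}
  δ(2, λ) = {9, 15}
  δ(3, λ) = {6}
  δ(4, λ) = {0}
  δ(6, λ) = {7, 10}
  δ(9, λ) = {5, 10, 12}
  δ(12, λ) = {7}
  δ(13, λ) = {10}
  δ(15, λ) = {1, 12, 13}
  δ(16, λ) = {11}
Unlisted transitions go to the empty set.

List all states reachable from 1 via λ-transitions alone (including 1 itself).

Start with {1}.
From 1 via λ: add 4.
From 4 via λ: add 0.
From 0 via λ: add 16.
From 16 via λ: add 11.
No new states can be added; the closed set is {0, 1, 4, 11, 16}.

{0, 1, 4, 11, 16}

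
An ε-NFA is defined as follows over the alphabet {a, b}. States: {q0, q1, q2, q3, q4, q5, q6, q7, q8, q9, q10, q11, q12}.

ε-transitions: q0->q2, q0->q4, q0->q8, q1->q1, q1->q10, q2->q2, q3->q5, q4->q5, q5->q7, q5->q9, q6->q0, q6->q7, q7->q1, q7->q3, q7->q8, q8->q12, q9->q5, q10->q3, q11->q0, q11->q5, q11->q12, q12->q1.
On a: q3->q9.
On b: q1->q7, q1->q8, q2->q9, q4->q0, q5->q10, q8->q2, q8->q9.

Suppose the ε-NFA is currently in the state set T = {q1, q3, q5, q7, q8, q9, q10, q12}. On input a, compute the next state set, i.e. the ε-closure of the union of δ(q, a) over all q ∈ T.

{q1, q3, q5, q7, q8, q9, q10, q12}

q3 on a → {q9}.
No a-transition from q1, q5, q7, q8, q9, q10, q12.
Union after reading a: {q9}.
Now take the ε-closure:
From q9 via ε: add q5.
From q5 via ε: add q7.
From q7 via ε: add q1, q3, q8.
From q1 via ε: add q10.
From q8 via ε: add q12.
No new states can be added; the closed set is {q1, q3, q5, q7, q8, q9, q10, q12}.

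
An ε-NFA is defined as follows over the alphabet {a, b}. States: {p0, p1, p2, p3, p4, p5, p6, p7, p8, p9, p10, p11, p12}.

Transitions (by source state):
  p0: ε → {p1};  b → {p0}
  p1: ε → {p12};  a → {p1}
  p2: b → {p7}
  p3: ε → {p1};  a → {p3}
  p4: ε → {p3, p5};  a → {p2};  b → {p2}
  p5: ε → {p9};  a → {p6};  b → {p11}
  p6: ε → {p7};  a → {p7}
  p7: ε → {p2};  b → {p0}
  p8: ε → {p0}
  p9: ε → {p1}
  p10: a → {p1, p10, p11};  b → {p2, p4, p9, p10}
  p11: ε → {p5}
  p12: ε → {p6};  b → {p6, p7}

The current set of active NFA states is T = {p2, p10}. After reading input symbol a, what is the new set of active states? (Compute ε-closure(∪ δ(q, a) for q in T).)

{p1, p2, p5, p6, p7, p9, p10, p11, p12}

p10 on a → {p1, p10, p11}.
No a-transition from p2.
Union after reading a: {p1, p10, p11}.
Now take the ε-closure:
From p1 via ε: add p12.
From p11 via ε: add p5.
From p5 via ε: add p9.
From p12 via ε: add p6.
From p6 via ε: add p7.
From p7 via ε: add p2.
No new states can be added; the closed set is {p1, p2, p5, p6, p7, p9, p10, p11, p12}.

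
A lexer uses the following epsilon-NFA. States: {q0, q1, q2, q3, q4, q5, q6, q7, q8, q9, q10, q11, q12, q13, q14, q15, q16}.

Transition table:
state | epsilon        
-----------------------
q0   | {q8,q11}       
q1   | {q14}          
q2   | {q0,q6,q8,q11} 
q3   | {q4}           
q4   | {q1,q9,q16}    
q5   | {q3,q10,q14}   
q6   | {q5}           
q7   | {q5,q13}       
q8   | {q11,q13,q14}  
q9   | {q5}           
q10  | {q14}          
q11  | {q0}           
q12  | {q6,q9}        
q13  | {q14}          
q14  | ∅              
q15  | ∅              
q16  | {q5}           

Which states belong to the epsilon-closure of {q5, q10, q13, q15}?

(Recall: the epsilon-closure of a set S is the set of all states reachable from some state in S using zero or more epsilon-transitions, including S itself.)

{q1, q3, q4, q5, q9, q10, q13, q14, q15, q16}

Start with {q5, q10, q13, q15}.
From q5 via epsilon: add q3, q14.
From q3 via epsilon: add q4.
From q4 via epsilon: add q1, q9, q16.
No new states can be added; the closed set is {q1, q3, q4, q5, q9, q10, q13, q14, q15, q16}.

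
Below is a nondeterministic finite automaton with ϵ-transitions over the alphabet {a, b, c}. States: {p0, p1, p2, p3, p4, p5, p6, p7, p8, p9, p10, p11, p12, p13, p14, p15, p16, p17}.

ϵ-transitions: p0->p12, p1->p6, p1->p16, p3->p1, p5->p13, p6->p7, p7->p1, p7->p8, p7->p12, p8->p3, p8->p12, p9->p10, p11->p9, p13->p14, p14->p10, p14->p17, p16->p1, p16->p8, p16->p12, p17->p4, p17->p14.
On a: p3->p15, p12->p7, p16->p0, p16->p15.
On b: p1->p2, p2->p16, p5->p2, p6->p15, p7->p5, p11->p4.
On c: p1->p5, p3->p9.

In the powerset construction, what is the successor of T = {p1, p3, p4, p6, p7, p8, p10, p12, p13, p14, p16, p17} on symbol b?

p1 on b → {p2}.
p6 on b → {p15}.
p7 on b → {p5}.
No b-transition from p3, p4, p8, p10, p12, p13, p14, p16, p17.
Union after reading b: {p2, p5, p15}.
Now take the ϵ-closure:
From p5 via ϵ: add p13.
From p13 via ϵ: add p14.
From p14 via ϵ: add p10, p17.
From p17 via ϵ: add p4.
No new states can be added; the closed set is {p2, p4, p5, p10, p13, p14, p15, p17}.

{p2, p4, p5, p10, p13, p14, p15, p17}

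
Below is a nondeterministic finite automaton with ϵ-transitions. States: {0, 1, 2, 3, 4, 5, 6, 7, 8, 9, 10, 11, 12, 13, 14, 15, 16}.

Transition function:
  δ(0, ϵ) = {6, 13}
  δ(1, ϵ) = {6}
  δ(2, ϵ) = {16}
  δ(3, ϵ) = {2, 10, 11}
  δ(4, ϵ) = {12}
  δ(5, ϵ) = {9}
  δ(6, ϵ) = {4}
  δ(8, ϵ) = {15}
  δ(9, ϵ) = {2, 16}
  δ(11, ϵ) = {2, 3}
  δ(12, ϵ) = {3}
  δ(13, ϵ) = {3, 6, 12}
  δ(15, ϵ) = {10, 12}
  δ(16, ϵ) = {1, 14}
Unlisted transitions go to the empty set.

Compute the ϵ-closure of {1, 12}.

Start with {1, 12}.
From 1 via ϵ: add 6.
From 12 via ϵ: add 3.
From 3 via ϵ: add 2, 10, 11.
From 6 via ϵ: add 4.
From 2 via ϵ: add 16.
From 16 via ϵ: add 14.
No new states can be added; the closed set is {1, 2, 3, 4, 6, 10, 11, 12, 14, 16}.

{1, 2, 3, 4, 6, 10, 11, 12, 14, 16}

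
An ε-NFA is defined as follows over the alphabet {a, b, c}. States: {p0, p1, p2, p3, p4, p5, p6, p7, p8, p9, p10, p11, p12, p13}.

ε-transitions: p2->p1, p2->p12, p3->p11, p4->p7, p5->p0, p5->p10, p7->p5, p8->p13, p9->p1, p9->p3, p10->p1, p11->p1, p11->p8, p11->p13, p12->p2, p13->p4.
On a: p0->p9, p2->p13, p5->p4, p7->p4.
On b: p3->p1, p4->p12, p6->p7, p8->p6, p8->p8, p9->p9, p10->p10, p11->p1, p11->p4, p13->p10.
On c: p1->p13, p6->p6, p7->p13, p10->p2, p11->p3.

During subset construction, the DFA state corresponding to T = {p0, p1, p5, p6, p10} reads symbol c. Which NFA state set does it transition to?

p1 on c → {p13}.
p6 on c → {p6}.
p10 on c → {p2}.
No c-transition from p0, p5.
Union after reading c: {p2, p6, p13}.
Now take the ε-closure:
From p2 via ε: add p1, p12.
From p13 via ε: add p4.
From p4 via ε: add p7.
From p7 via ε: add p5.
From p5 via ε: add p0, p10.
No new states can be added; the closed set is {p0, p1, p2, p4, p5, p6, p7, p10, p12, p13}.

{p0, p1, p2, p4, p5, p6, p7, p10, p12, p13}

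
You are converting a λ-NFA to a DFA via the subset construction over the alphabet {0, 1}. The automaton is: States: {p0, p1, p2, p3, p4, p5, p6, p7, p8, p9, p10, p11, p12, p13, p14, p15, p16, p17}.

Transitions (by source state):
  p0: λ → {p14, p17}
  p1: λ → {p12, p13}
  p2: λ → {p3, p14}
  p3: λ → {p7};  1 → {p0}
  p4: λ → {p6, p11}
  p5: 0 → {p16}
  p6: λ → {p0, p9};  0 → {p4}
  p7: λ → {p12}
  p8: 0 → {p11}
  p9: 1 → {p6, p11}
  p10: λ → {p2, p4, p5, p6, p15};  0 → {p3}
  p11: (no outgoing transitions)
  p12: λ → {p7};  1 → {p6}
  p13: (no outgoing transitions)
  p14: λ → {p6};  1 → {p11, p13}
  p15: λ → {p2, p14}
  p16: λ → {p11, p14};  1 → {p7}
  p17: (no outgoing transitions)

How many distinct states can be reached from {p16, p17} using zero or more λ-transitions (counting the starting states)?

Start with {p16, p17}.
From p16 via λ: add p11, p14.
From p14 via λ: add p6.
From p6 via λ: add p0, p9.
λ-closure = {p0, p6, p9, p11, p14, p16, p17}, which has 7 states.

7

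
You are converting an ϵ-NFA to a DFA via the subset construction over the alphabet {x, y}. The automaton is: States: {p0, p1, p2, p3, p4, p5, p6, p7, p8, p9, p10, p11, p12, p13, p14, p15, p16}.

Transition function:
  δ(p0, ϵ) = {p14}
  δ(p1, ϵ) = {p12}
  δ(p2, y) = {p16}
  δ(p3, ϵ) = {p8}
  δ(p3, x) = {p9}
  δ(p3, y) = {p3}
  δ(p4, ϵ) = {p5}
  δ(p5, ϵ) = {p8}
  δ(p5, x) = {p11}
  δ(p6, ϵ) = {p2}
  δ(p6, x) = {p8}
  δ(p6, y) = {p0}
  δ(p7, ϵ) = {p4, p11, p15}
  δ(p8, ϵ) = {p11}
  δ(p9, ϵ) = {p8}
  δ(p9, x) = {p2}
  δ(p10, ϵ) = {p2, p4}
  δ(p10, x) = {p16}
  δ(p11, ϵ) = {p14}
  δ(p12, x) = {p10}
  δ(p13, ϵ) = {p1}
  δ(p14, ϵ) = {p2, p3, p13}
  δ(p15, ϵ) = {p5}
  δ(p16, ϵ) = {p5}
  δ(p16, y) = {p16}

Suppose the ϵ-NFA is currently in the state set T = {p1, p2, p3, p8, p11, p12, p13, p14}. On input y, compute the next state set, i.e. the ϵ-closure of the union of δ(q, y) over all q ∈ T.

p2 on y → {p16}.
p3 on y → {p3}.
No y-transition from p1, p8, p11, p12, p13, p14.
Union after reading y: {p3, p16}.
Now take the ϵ-closure:
From p3 via ϵ: add p8.
From p16 via ϵ: add p5.
From p8 via ϵ: add p11.
From p11 via ϵ: add p14.
From p14 via ϵ: add p2, p13.
From p13 via ϵ: add p1.
From p1 via ϵ: add p12.
No new states can be added; the closed set is {p1, p2, p3, p5, p8, p11, p12, p13, p14, p16}.

{p1, p2, p3, p5, p8, p11, p12, p13, p14, p16}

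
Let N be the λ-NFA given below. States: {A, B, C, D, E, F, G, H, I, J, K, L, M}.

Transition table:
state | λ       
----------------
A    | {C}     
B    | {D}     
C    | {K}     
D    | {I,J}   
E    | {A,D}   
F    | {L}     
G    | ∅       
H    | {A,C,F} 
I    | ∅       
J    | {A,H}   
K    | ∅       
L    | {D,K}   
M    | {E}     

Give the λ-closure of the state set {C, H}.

Start with {C, H}.
From C via λ: add K.
From H via λ: add A, F.
From F via λ: add L.
From L via λ: add D.
From D via λ: add I, J.
No new states can be added; the closed set is {A, C, D, F, H, I, J, K, L}.

{A, C, D, F, H, I, J, K, L}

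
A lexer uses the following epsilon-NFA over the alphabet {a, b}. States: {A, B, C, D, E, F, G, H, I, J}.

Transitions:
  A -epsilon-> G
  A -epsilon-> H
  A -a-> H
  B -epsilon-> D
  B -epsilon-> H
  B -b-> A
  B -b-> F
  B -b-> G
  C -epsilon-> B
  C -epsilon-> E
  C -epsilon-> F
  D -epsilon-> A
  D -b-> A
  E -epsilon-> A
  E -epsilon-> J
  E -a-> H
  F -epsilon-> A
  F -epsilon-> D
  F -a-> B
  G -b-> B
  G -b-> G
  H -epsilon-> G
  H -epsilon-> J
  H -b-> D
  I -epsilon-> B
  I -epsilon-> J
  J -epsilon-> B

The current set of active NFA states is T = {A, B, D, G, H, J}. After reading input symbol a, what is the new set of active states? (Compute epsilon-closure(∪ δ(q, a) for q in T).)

A on a → {H}.
No a-transition from B, D, G, H, J.
Union after reading a: {H}.
Now take the epsilon-closure:
From H via epsilon: add G, J.
From J via epsilon: add B.
From B via epsilon: add D.
From D via epsilon: add A.
No new states can be added; the closed set is {A, B, D, G, H, J}.

{A, B, D, G, H, J}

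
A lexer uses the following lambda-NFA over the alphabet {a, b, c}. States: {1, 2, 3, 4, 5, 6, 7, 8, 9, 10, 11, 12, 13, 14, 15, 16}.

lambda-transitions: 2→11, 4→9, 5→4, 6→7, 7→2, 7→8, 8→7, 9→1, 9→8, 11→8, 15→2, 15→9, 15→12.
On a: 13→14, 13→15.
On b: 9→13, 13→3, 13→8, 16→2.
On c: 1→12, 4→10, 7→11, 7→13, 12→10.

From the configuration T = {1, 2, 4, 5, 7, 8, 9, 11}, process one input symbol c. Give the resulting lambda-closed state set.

{2, 7, 8, 10, 11, 12, 13}

1 on c → {12}.
4 on c → {10}.
7 on c → {11, 13}.
No c-transition from 2, 5, 8, 9, 11.
Union after reading c: {10, 11, 12, 13}.
Now take the lambda-closure:
From 11 via lambda: add 8.
From 8 via lambda: add 7.
From 7 via lambda: add 2.
No new states can be added; the closed set is {2, 7, 8, 10, 11, 12, 13}.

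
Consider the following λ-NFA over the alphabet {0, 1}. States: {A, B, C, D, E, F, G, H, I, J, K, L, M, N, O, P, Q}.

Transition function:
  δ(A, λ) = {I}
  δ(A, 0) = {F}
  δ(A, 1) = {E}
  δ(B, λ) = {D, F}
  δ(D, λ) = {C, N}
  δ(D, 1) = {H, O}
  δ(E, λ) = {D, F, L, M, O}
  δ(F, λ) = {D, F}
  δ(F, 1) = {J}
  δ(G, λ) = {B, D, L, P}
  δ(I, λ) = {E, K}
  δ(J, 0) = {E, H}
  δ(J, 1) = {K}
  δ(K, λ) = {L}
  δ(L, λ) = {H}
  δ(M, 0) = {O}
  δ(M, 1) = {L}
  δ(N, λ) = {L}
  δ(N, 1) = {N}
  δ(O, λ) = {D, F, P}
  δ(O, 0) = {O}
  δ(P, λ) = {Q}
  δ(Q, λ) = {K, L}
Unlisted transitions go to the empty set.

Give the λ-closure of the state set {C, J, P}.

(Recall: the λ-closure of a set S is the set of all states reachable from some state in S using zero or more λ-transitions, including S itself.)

Start with {C, J, P}.
From P via λ: add Q.
From Q via λ: add K, L.
From L via λ: add H.
No new states can be added; the closed set is {C, H, J, K, L, P, Q}.

{C, H, J, K, L, P, Q}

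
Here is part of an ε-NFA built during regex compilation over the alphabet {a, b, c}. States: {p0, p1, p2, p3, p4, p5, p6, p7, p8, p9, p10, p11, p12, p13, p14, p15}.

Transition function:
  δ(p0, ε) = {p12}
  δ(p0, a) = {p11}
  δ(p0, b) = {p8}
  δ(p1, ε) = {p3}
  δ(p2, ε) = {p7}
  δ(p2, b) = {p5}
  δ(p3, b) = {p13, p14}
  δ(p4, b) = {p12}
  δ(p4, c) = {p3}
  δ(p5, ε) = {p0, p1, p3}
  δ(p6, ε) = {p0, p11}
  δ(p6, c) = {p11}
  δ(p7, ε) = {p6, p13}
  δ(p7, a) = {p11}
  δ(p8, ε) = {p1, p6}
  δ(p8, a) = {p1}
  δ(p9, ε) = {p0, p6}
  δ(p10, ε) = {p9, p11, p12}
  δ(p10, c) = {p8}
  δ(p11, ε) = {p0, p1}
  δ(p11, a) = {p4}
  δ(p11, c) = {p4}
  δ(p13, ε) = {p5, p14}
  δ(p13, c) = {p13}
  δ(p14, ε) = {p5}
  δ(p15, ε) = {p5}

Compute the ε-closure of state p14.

Start with {p14}.
From p14 via ε: add p5.
From p5 via ε: add p0, p1, p3.
From p0 via ε: add p12.
No new states can be added; the closed set is {p0, p1, p3, p5, p12, p14}.

{p0, p1, p3, p5, p12, p14}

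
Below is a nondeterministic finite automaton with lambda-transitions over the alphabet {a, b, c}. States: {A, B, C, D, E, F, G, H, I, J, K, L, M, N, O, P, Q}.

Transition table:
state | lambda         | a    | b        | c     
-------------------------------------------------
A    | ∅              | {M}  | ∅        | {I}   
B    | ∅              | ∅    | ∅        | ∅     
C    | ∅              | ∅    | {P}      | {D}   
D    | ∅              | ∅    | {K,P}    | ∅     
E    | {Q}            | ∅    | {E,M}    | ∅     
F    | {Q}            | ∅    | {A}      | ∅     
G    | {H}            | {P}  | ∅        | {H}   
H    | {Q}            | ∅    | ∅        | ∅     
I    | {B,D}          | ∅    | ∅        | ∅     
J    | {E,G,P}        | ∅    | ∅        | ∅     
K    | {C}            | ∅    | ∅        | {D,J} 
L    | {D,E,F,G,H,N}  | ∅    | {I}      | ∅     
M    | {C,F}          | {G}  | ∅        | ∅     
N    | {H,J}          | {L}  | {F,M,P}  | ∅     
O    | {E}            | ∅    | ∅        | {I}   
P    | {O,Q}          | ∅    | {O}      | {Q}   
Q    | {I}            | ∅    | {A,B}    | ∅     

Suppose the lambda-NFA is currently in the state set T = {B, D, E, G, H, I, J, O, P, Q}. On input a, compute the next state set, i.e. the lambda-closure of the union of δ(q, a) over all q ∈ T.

{B, D, E, I, O, P, Q}

G on a → {P}.
No a-transition from B, D, E, H, I, J, O, P, Q.
Union after reading a: {P}.
Now take the lambda-closure:
From P via lambda: add O, Q.
From O via lambda: add E.
From Q via lambda: add I.
From I via lambda: add B, D.
No new states can be added; the closed set is {B, D, E, I, O, P, Q}.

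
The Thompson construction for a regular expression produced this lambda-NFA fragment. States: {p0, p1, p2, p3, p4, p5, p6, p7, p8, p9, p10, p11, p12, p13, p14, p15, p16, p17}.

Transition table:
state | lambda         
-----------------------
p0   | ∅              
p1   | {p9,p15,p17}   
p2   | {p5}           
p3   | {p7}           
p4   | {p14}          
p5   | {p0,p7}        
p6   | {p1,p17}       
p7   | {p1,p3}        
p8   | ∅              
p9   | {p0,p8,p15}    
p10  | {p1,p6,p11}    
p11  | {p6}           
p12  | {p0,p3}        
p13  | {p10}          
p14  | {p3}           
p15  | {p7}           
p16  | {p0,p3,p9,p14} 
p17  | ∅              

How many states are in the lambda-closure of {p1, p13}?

Start with {p1, p13}.
From p1 via lambda: add p9, p15, p17.
From p13 via lambda: add p10.
From p9 via lambda: add p0, p8.
From p10 via lambda: add p6, p11.
From p15 via lambda: add p7.
From p7 via lambda: add p3.
lambda-closure = {p0, p1, p3, p6, p7, p8, p9, p10, p11, p13, p15, p17}, which has 12 states.

12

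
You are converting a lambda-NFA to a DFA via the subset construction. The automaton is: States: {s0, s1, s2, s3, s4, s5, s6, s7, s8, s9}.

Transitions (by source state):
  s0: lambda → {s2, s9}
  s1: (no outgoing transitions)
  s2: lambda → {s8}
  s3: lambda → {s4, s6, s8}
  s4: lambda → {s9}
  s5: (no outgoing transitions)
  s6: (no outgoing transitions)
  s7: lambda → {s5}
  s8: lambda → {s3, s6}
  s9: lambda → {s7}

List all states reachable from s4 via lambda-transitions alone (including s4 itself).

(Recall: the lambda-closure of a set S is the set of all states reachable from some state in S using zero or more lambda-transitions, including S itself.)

Start with {s4}.
From s4 via lambda: add s9.
From s9 via lambda: add s7.
From s7 via lambda: add s5.
No new states can be added; the closed set is {s4, s5, s7, s9}.

{s4, s5, s7, s9}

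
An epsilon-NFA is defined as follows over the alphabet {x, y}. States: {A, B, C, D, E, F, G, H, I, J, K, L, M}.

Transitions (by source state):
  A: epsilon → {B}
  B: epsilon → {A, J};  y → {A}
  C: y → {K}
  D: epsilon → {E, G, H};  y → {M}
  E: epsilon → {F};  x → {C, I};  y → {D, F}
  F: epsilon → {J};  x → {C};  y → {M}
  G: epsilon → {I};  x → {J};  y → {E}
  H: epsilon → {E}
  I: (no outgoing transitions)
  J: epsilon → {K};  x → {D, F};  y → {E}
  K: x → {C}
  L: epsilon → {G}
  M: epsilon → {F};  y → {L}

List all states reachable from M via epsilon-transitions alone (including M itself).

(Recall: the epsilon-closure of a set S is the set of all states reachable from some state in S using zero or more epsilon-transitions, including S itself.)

{F, J, K, M}

Start with {M}.
From M via epsilon: add F.
From F via epsilon: add J.
From J via epsilon: add K.
No new states can be added; the closed set is {F, J, K, M}.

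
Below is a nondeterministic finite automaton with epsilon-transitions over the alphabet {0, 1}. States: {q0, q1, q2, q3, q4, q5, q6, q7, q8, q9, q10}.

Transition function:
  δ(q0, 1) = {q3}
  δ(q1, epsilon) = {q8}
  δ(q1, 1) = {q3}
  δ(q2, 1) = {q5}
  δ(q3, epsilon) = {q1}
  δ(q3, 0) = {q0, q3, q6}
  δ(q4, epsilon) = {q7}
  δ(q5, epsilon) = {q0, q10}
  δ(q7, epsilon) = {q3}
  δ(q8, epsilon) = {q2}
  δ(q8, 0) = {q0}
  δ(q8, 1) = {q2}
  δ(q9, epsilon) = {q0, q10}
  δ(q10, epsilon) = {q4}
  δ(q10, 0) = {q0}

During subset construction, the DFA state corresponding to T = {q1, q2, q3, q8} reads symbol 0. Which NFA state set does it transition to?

q3 on 0 → {q0, q3, q6}.
q8 on 0 → {q0}.
No 0-transition from q1, q2.
Union after reading 0: {q0, q3, q6}.
Now take the epsilon-closure:
From q3 via epsilon: add q1.
From q1 via epsilon: add q8.
From q8 via epsilon: add q2.
No new states can be added; the closed set is {q0, q1, q2, q3, q6, q8}.

{q0, q1, q2, q3, q6, q8}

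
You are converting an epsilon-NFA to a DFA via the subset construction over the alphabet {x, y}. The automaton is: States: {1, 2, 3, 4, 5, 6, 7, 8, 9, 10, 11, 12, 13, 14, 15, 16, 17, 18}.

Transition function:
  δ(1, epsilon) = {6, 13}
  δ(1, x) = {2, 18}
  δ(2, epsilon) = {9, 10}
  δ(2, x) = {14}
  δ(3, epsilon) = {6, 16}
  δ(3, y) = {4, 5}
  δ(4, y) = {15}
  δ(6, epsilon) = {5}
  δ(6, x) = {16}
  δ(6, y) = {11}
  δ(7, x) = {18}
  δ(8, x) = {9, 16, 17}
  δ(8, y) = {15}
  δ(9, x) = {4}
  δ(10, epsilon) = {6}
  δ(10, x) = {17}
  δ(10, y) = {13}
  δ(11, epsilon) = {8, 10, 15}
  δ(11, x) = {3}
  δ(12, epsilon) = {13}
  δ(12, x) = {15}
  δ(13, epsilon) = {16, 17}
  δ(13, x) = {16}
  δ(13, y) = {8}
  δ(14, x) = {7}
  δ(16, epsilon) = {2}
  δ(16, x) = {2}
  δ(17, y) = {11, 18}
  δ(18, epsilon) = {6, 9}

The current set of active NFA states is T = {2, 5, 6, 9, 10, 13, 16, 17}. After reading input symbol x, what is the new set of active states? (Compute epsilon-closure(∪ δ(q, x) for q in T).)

2 on x → {14}.
6 on x → {16}.
9 on x → {4}.
10 on x → {17}.
13 on x → {16}.
16 on x → {2}.
No x-transition from 5, 17.
Union after reading x: {2, 4, 14, 16, 17}.
Now take the epsilon-closure:
From 2 via epsilon: add 9, 10.
From 10 via epsilon: add 6.
From 6 via epsilon: add 5.
No new states can be added; the closed set is {2, 4, 5, 6, 9, 10, 14, 16, 17}.

{2, 4, 5, 6, 9, 10, 14, 16, 17}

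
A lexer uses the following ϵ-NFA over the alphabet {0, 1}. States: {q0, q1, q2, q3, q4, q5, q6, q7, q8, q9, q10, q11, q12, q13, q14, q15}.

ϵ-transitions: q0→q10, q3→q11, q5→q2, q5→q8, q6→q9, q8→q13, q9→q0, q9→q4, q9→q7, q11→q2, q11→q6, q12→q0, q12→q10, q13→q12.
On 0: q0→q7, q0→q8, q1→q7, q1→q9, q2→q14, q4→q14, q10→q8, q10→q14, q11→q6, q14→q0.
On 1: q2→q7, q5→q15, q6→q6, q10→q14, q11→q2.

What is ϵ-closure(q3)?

Start with {q3}.
From q3 via ϵ: add q11.
From q11 via ϵ: add q2, q6.
From q6 via ϵ: add q9.
From q9 via ϵ: add q0, q4, q7.
From q0 via ϵ: add q10.
No new states can be added; the closed set is {q0, q2, q3, q4, q6, q7, q9, q10, q11}.

{q0, q2, q3, q4, q6, q7, q9, q10, q11}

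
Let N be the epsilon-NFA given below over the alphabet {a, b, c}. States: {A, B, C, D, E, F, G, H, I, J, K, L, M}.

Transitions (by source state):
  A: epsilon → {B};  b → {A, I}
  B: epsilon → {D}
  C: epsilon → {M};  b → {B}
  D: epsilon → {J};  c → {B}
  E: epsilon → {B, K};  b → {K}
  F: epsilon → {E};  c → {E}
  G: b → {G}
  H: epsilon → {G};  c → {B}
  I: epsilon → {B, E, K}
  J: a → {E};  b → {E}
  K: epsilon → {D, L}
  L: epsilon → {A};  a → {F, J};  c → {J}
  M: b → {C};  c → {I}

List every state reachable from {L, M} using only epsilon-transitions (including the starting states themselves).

{A, B, D, J, L, M}

Start with {L, M}.
From L via epsilon: add A.
From A via epsilon: add B.
From B via epsilon: add D.
From D via epsilon: add J.
No new states can be added; the closed set is {A, B, D, J, L, M}.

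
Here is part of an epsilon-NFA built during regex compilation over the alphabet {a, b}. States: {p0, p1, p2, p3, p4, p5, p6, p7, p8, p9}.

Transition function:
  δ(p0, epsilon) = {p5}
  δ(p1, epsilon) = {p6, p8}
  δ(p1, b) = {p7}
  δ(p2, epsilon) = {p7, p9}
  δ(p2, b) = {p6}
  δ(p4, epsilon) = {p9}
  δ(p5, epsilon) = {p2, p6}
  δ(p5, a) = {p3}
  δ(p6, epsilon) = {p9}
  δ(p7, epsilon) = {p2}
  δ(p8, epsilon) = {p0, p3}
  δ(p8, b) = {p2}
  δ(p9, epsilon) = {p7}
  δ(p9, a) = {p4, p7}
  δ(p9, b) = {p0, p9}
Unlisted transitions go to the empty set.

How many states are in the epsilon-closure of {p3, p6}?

5

Start with {p3, p6}.
From p6 via epsilon: add p9.
From p9 via epsilon: add p7.
From p7 via epsilon: add p2.
epsilon-closure = {p2, p3, p6, p7, p9}, which has 5 states.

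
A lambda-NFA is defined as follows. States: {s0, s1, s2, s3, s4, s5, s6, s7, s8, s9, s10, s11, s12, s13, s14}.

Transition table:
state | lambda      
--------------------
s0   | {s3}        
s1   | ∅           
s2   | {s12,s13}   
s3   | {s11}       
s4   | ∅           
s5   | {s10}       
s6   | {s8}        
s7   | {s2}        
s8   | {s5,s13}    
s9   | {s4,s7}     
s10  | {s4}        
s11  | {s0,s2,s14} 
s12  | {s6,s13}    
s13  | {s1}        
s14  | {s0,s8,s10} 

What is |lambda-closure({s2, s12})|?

9

Start with {s2, s12}.
From s2 via lambda: add s13.
From s12 via lambda: add s6.
From s6 via lambda: add s8.
From s13 via lambda: add s1.
From s8 via lambda: add s5.
From s5 via lambda: add s10.
From s10 via lambda: add s4.
lambda-closure = {s1, s2, s4, s5, s6, s8, s10, s12, s13}, which has 9 states.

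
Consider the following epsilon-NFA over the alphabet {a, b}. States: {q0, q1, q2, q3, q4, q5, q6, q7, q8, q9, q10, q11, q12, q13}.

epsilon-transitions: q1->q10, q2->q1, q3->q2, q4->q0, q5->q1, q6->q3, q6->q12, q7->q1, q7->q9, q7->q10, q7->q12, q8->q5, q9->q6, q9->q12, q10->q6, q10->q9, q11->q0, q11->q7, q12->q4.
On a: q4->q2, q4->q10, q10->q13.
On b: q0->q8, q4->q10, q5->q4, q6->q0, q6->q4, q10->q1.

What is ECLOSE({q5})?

{q0, q1, q2, q3, q4, q5, q6, q9, q10, q12}

Start with {q5}.
From q5 via epsilon: add q1.
From q1 via epsilon: add q10.
From q10 via epsilon: add q6, q9.
From q6 via epsilon: add q3, q12.
From q3 via epsilon: add q2.
From q12 via epsilon: add q4.
From q4 via epsilon: add q0.
No new states can be added; the closed set is {q0, q1, q2, q3, q4, q5, q6, q9, q10, q12}.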